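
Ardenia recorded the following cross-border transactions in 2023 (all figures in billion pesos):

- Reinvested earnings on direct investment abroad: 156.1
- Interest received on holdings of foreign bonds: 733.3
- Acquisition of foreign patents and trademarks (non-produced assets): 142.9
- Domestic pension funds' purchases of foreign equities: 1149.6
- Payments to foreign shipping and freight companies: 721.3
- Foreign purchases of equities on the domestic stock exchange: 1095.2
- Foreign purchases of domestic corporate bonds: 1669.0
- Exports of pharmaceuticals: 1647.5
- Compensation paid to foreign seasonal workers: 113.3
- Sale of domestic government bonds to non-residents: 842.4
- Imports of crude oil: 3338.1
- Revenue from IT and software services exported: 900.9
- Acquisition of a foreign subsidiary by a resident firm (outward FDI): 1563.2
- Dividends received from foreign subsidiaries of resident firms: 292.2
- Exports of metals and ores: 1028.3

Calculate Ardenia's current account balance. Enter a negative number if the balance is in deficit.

Goods: -3338.1 + 1647.5 + 1028.3 = -662.3
Services: -721.3 + 900.9 = 179.6
Primary income: 156.1 + 733.3 + 292.2 - 113.3 = 1068.3
Current account = (-662.3) + 179.6 + 1068.3 = 585.6
(Excluded from the current account — capital account: acquisition of foreign patents and trademarks (non-produced assets) 142.9; financial account: domestic pension funds' purchases of foreign equities 1149.6, foreign purchases of equities on the domestic stock exchange 1095.2, foreign purchases of domestic corporate bonds 1669.0, sale of domestic government bonds to non-residents 842.4, acquisition of a foreign subsidiary by a resident firm (outward FDI) 1563.2.)

585.6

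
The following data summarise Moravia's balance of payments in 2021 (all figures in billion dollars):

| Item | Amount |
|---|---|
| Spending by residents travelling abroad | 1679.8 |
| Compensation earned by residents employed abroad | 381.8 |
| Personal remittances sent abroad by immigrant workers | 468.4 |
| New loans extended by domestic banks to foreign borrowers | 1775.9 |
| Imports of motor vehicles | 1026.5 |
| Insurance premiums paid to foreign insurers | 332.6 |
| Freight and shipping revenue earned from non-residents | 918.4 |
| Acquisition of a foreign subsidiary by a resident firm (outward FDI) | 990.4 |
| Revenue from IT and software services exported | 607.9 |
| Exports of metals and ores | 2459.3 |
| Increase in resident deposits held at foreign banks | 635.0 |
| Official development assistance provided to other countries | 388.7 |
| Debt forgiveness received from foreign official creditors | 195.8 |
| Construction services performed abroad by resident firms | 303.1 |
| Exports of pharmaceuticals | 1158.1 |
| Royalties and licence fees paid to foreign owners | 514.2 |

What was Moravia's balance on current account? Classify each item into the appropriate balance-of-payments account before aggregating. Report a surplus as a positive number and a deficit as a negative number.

Goods: -1026.5 + 1158.1 + 2459.3 = 2590.9
Services: 303.1 - 332.6 + 918.4 + 607.9 - 514.2 - 1679.8 = -697.2
Primary income: 381.8
Secondary income: -468.4 - 388.7 = -857.1
Current account = 2590.9 + (-697.2) + 381.8 + (-857.1) = 1418.4
(Excluded from the current account — financial account: new loans extended by domestic banks to foreign borrowers 1775.9, acquisition of a foreign subsidiary by a resident firm (outward FDI) 990.4, increase in resident deposits held at foreign banks 635.0; capital account: debt forgiveness received from foreign official creditors 195.8.)

1418.4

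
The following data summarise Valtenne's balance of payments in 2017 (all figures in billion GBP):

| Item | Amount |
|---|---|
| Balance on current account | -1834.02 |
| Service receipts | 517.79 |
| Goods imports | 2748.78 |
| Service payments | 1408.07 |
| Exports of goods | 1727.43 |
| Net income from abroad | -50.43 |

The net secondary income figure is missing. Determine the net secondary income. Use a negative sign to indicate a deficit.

Current account = goods balance + services balance + net primary income + net secondary income
Sum of the known components = -1962.06
Net secondary income = CA - (known components) = -1834.02 - (-1962.06) = 128.04

128.04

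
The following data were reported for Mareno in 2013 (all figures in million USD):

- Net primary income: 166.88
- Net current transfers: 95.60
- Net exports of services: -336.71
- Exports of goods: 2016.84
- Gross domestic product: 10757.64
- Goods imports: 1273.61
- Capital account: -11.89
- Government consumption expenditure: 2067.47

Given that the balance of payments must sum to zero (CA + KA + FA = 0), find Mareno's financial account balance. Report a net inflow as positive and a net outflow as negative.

-657.11

Goods balance = 2016.84 - 1273.61 = 743.23
Services balance = -336.71
Trade balance (goods + services) = 743.23 + (-336.71) = 406.52
Net primary income = 166.88
Net secondary income = 95.60
Current account = 406.52 + 166.88 + 95.60 = 669.00
Financial account = -(669.00 + (-11.89)) = -657.11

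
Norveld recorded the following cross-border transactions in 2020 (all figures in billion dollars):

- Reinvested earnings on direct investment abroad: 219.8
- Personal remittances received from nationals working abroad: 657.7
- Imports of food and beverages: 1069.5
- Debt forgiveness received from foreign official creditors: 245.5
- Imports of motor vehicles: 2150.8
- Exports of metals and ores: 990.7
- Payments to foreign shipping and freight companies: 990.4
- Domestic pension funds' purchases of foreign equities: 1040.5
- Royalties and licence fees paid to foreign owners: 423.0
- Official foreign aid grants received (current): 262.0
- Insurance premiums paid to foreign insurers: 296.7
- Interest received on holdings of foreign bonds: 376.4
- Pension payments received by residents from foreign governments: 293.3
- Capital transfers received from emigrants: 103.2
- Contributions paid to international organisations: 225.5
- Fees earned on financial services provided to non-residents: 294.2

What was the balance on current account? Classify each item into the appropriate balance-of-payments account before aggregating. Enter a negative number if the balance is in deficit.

Goods: -1069.5 + 990.7 - 2150.8 = -2229.6
Services: -296.7 - 990.4 + 294.2 - 423.0 = -1415.9
Primary income: 376.4 + 219.8 = 596.2
Secondary income: 657.7 - 225.5 + 293.3 + 262.0 = 987.5
Current account = (-2229.6) + (-1415.9) + 596.2 + 987.5 = -2061.8
(Excluded from the current account — capital account: debt forgiveness received from foreign official creditors 245.5, capital transfers received from emigrants 103.2; financial account: domestic pension funds' purchases of foreign equities 1040.5.)

-2061.8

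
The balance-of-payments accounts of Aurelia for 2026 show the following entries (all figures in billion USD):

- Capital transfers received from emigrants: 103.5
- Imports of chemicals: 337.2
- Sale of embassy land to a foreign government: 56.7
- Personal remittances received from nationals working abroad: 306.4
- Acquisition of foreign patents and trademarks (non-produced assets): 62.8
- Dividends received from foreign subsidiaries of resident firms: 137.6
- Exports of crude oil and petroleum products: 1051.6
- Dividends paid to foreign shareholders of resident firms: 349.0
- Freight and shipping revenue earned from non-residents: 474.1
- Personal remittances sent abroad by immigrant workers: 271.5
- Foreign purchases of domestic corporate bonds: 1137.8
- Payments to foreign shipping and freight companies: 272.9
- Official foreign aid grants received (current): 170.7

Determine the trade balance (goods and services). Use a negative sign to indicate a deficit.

915.6

Goods: -337.2 + 1051.6 = 714.4
Services: -272.9 + 474.1 = 201.2
Trade balance = 714.4 + 201.2 = 915.6
(Excluded from the trade balance — capital account: capital transfers received from emigrants 103.5, sale of embassy land to a foreign government 56.7, acquisition of foreign patents and trademarks (non-produced assets) 62.8; secondary income: personal remittances received from nationals working abroad 306.4, personal remittances sent abroad by immigrant workers 271.5, official foreign aid grants received (current) 170.7; primary income: dividends received from foreign subsidiaries of resident firms 137.6, dividends paid to foreign shareholders of resident firms 349.0; financial account: foreign purchases of domestic corporate bonds 1137.8.)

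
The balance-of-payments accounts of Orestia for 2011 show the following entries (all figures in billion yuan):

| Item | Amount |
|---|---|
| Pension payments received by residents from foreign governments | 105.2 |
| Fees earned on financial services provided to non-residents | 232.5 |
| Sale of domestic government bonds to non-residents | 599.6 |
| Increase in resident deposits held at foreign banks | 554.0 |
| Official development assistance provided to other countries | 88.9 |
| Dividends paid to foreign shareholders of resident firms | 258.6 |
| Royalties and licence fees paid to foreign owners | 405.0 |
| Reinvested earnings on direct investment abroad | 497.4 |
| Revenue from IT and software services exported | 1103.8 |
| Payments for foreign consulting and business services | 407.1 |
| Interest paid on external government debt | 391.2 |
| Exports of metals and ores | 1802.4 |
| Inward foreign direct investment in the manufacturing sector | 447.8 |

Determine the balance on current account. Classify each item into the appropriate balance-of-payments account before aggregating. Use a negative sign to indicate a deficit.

Goods: 1802.4
Services: 232.5 - 405.0 - 407.1 + 1103.8 = 524.2
Primary income: -391.2 - 258.6 + 497.4 = -152.4
Secondary income: 105.2 - 88.9 = 16.3
Current account = 1802.4 + 524.2 + (-152.4) + 16.3 = 2190.5
(Excluded from the current account — financial account: sale of domestic government bonds to non-residents 599.6, increase in resident deposits held at foreign banks 554.0, inward foreign direct investment in the manufacturing sector 447.8.)

2190.5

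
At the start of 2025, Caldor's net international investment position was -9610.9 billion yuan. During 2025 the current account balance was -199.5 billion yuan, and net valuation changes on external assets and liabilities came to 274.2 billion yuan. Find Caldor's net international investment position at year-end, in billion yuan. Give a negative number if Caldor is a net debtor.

Change in NIIP = current account + net valuation change = -199.5 + 274.2 = 74.7
End-of-year NIIP = -9610.9 + 74.7 = -9536.2

-9536.2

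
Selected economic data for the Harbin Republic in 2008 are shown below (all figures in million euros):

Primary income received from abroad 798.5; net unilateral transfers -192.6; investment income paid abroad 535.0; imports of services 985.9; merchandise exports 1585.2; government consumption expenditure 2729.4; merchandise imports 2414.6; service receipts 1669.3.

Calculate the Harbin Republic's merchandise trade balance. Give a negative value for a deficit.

Goods balance = 1585.2 - 2414.6 = -829.4

-829.4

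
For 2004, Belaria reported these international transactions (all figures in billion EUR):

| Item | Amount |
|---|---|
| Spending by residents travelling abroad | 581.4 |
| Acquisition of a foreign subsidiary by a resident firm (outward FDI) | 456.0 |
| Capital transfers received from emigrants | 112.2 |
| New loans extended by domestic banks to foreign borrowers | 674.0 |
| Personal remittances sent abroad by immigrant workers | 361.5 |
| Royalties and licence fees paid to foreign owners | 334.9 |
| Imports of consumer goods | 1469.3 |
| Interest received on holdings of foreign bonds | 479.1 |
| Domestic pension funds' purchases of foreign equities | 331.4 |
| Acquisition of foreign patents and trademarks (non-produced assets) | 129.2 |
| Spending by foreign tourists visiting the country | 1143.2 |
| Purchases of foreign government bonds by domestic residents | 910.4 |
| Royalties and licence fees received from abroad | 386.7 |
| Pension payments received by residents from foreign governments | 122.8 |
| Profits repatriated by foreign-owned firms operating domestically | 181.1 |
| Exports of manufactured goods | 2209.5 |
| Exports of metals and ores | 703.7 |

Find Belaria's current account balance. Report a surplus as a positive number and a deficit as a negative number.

2116.8

Goods: -1469.3 + 703.7 + 2209.5 = 1443.9
Services: -581.4 + 1143.2 - 334.9 + 386.7 = 613.6
Primary income: -181.1 + 479.1 = 298.0
Secondary income: -361.5 + 122.8 = -238.7
Current account = 1443.9 + 613.6 + 298.0 + (-238.7) = 2116.8
(Excluded from the current account — financial account: acquisition of a foreign subsidiary by a resident firm (outward FDI) 456.0, new loans extended by domestic banks to foreign borrowers 674.0, domestic pension funds' purchases of foreign equities 331.4, purchases of foreign government bonds by domestic residents 910.4; capital account: capital transfers received from emigrants 112.2, acquisition of foreign patents and trademarks (non-produced assets) 129.2.)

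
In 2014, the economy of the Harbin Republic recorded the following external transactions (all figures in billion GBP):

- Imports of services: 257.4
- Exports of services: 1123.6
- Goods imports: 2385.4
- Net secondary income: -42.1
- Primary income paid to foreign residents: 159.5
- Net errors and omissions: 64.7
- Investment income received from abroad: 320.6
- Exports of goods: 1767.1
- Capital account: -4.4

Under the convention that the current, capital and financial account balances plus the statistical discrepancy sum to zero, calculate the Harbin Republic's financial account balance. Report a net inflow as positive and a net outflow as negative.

Goods balance = 1767.1 - 2385.4 = -618.3
Services balance = 1123.6 - 257.4 = 866.2
Trade balance (goods + services) = -618.3 + 866.2 = 247.9
Net primary income = 320.6 - 159.5 = 161.1
Net secondary income = -42.1
Current account = 247.9 + 161.1 + (-42.1) = 366.9
Financial account = -(366.9 + (-4.4) + 64.7) = -427.2

-427.2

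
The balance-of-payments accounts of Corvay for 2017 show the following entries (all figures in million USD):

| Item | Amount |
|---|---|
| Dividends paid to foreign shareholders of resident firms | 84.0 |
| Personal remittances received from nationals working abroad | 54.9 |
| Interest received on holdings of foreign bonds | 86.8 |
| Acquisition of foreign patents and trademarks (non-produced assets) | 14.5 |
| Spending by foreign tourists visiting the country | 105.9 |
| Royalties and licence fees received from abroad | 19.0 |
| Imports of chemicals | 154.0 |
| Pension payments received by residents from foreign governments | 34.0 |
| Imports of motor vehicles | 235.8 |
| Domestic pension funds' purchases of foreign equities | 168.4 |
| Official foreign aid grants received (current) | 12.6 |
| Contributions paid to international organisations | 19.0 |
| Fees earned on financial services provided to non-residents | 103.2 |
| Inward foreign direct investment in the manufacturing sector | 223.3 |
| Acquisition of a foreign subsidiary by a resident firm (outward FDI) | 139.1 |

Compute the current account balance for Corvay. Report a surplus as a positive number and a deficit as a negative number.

-76.4

Goods: -154.0 - 235.8 = -389.8
Services: 105.9 + 19.0 + 103.2 = 228.1
Primary income: -84.0 + 86.8 = 2.8
Secondary income: 34.0 + 12.6 - 19.0 + 54.9 = 82.5
Current account = (-389.8) + 228.1 + 2.8 + 82.5 = -76.4
(Excluded from the current account — capital account: acquisition of foreign patents and trademarks (non-produced assets) 14.5; financial account: domestic pension funds' purchases of foreign equities 168.4, inward foreign direct investment in the manufacturing sector 223.3, acquisition of a foreign subsidiary by a resident firm (outward FDI) 139.1.)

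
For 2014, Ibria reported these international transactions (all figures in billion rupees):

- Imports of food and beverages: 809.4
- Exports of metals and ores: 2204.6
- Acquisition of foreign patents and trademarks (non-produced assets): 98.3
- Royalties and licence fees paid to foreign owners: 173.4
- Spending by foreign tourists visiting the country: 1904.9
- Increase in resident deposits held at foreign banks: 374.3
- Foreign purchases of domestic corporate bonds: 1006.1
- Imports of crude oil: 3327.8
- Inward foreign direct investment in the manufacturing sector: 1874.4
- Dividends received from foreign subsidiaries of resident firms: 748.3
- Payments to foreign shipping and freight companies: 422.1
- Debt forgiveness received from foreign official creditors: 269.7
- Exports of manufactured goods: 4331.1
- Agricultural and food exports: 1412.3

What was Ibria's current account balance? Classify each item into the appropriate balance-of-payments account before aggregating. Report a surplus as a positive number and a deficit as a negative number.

Goods: 2204.6 + 4331.1 - 3327.8 + 1412.3 - 809.4 = 3810.8
Services: -422.1 - 173.4 + 1904.9 = 1309.4
Primary income: 748.3
Current account = 3810.8 + 1309.4 + 748.3 = 5868.5
(Excluded from the current account — capital account: acquisition of foreign patents and trademarks (non-produced assets) 98.3, debt forgiveness received from foreign official creditors 269.7; financial account: increase in resident deposits held at foreign banks 374.3, foreign purchases of domestic corporate bonds 1006.1, inward foreign direct investment in the manufacturing sector 1874.4.)

5868.5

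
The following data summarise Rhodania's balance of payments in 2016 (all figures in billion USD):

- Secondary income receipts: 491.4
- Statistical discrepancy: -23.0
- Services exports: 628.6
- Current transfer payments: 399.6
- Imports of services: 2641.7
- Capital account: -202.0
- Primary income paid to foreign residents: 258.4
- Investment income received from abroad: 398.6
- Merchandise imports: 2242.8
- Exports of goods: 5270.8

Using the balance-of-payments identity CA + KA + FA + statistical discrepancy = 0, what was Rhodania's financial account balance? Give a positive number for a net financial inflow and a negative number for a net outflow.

-1021.9

Goods balance = 5270.8 - 2242.8 = 3028.0
Services balance = 628.6 - 2641.7 = -2013.1
Trade balance (goods + services) = 3028.0 + (-2013.1) = 1014.9
Net primary income = 398.6 - 258.4 = 140.2
Net secondary income = 491.4 - 399.6 = 91.8
Current account = 1014.9 + 140.2 + 91.8 = 1246.9
Financial account = -(1246.9 + (-202.0) + (-23.0)) = -1021.9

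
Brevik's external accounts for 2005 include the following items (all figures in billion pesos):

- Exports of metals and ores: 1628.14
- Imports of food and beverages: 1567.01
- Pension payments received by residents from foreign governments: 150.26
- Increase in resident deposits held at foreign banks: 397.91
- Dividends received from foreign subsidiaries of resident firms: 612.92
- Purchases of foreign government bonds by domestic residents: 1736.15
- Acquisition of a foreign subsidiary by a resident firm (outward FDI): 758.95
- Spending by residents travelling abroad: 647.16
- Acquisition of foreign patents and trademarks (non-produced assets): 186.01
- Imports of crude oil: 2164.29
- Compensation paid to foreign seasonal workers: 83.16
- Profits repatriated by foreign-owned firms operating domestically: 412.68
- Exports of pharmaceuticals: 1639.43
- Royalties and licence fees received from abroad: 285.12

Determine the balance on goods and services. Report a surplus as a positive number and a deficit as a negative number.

Goods: -1567.01 + 1628.14 + 1639.43 - 2164.29 = -463.73
Services: -647.16 + 285.12 = -362.04
Trade balance = -463.73 + (-362.04) = -825.77
(Excluded from the trade balance — secondary income: pension payments received by residents from foreign governments 150.26; financial account: increase in resident deposits held at foreign banks 397.91, purchases of foreign government bonds by domestic residents 1736.15, acquisition of a foreign subsidiary by a resident firm (outward FDI) 758.95; primary income: dividends received from foreign subsidiaries of resident firms 612.92, compensation paid to foreign seasonal workers 83.16, profits repatriated by foreign-owned firms operating domestically 412.68; capital account: acquisition of foreign patents and trademarks (non-produced assets) 186.01.)

-825.77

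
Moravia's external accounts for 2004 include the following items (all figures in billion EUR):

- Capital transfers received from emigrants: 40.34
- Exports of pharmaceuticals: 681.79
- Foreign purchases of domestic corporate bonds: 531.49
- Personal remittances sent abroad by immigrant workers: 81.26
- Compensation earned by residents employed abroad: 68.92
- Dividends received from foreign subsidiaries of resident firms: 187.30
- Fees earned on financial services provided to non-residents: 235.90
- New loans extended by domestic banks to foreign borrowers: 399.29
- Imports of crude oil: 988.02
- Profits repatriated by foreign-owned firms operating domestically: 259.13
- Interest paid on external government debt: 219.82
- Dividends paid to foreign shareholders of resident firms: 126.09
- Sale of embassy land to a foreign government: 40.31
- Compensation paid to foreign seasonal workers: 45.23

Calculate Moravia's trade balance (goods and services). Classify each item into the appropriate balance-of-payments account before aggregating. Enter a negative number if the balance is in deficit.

-70.33

Goods: -988.02 + 681.79 = -306.23
Services: 235.90
Trade balance = -306.23 + 235.90 = -70.33
(Excluded from the trade balance — capital account: capital transfers received from emigrants 40.34, sale of embassy land to a foreign government 40.31; financial account: foreign purchases of domestic corporate bonds 531.49, new loans extended by domestic banks to foreign borrowers 399.29; secondary income: personal remittances sent abroad by immigrant workers 81.26; primary income: compensation earned by residents employed abroad 68.92, dividends received from foreign subsidiaries of resident firms 187.30, profits repatriated by foreign-owned firms operating domestically 259.13, interest paid on external government debt 219.82, dividends paid to foreign shareholders of resident firms 126.09, compensation paid to foreign seasonal workers 45.23.)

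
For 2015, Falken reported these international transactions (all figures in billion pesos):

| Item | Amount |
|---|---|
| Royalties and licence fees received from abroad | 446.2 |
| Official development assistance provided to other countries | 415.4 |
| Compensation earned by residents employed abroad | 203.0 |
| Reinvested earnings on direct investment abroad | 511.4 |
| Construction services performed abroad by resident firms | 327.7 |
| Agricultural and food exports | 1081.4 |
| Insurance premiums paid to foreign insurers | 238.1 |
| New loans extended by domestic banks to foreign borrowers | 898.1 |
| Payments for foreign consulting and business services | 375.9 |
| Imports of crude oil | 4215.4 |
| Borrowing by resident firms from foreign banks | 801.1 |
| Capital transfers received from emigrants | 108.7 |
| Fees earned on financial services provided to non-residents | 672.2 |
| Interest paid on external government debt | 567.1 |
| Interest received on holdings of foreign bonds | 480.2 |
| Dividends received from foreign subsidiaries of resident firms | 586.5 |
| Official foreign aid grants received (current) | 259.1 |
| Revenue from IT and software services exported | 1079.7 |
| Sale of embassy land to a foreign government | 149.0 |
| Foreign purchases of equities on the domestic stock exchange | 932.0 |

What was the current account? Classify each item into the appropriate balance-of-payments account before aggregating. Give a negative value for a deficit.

-164.5

Goods: 1081.4 - 4215.4 = -3134.0
Services: 672.2 + 1079.7 + 446.2 - 375.9 + 327.7 - 238.1 = 1911.8
Primary income: -567.1 + 586.5 + 480.2 + 511.4 + 203.0 = 1214.0
Secondary income: -415.4 + 259.1 = -156.3
Current account = (-3134.0) + 1911.8 + 1214.0 + (-156.3) = -164.5
(Excluded from the current account — financial account: new loans extended by domestic banks to foreign borrowers 898.1, borrowing by resident firms from foreign banks 801.1, foreign purchases of equities on the domestic stock exchange 932.0; capital account: capital transfers received from emigrants 108.7, sale of embassy land to a foreign government 149.0.)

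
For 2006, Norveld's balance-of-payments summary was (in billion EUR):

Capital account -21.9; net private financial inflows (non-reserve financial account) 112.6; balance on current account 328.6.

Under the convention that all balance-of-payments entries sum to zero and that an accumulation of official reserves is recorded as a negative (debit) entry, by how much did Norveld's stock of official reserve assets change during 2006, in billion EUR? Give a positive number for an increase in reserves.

Official reserve transactions balance = -(328.6 + (-21.9) + 112.6) = -419.3
An accumulation of reserves is recorded as a debit (negative entry), so the change in the stock of reserves is the negative of that balance.
Change in official reserves = -(-419.3) = 419.3

419.3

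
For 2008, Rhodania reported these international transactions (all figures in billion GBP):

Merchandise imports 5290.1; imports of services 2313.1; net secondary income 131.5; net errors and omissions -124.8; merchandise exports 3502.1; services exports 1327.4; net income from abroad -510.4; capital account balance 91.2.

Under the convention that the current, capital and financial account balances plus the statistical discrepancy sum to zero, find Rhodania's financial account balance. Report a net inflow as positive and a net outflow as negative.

Goods balance = 3502.1 - 5290.1 = -1788.0
Services balance = 1327.4 - 2313.1 = -985.7
Trade balance (goods + services) = -1788.0 + (-985.7) = -2773.7
Net primary income = -510.4
Net secondary income = 131.5
Current account = -2773.7 + (-510.4) + 131.5 = -3152.6
Financial account = -(-3152.6 + 91.2 + (-124.8)) = 3186.2

3186.2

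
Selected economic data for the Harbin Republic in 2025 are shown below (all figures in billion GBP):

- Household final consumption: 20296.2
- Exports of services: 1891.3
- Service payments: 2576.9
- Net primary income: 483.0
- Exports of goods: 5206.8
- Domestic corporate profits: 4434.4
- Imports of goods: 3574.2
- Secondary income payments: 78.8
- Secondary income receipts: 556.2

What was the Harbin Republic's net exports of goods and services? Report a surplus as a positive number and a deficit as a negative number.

Goods balance = 5206.8 - 3574.2 = 1632.6
Services balance = 1891.3 - 2576.9 = -685.6
Trade balance (goods + services) = 1632.6 + (-685.6) = 947.0

947.0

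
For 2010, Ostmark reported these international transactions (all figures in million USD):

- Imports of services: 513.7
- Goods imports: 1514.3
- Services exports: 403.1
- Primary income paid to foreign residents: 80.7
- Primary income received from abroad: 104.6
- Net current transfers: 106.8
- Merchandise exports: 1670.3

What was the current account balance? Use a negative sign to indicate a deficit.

Goods balance = 1670.3 - 1514.3 = 156.0
Services balance = 403.1 - 513.7 = -110.6
Trade balance (goods + services) = 156.0 + (-110.6) = 45.4
Net primary income = 104.6 - 80.7 = 23.9
Net secondary income = 106.8
Current account = 45.4 + 23.9 + 106.8 = 176.1

176.1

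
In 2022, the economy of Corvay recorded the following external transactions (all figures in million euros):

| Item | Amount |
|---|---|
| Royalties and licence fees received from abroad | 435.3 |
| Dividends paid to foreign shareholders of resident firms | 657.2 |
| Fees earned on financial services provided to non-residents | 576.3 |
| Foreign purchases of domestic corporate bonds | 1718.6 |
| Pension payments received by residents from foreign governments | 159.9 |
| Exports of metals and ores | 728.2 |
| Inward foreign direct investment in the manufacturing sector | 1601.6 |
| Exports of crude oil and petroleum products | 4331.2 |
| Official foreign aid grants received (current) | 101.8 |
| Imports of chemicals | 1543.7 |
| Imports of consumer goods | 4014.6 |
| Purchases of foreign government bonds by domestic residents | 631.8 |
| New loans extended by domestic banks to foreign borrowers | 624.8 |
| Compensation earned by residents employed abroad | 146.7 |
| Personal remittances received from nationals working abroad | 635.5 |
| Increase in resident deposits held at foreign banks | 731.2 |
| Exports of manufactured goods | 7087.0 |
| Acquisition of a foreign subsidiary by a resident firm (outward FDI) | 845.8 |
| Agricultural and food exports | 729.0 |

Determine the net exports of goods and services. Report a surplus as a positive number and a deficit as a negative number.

8328.7

Goods: -4014.6 + 729.0 + 7087.0 + 728.2 - 1543.7 + 4331.2 = 7317.1
Services: 435.3 + 576.3 = 1011.6
Trade balance = 7317.1 + 1011.6 = 8328.7
(Excluded from the trade balance — primary income: dividends paid to foreign shareholders of resident firms 657.2, compensation earned by residents employed abroad 146.7; financial account: foreign purchases of domestic corporate bonds 1718.6, inward foreign direct investment in the manufacturing sector 1601.6, purchases of foreign government bonds by domestic residents 631.8, new loans extended by domestic banks to foreign borrowers 624.8, increase in resident deposits held at foreign banks 731.2, acquisition of a foreign subsidiary by a resident firm (outward FDI) 845.8; secondary income: pension payments received by residents from foreign governments 159.9, official foreign aid grants received (current) 101.8, personal remittances received from nationals working abroad 635.5.)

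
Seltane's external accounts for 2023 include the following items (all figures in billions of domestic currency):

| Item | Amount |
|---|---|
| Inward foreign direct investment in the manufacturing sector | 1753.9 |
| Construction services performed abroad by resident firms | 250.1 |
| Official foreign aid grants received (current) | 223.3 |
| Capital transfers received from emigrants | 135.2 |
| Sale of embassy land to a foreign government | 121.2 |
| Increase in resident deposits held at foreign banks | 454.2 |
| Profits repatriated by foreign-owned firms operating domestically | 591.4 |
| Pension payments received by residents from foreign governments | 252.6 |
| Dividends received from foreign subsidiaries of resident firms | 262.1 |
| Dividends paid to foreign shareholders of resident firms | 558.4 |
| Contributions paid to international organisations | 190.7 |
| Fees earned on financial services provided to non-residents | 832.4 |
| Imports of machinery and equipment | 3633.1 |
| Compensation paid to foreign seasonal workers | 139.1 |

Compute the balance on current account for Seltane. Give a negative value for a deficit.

-3292.2

Goods: -3633.1
Services: 250.1 + 832.4 = 1082.5
Primary income: -591.4 - 139.1 + 262.1 - 558.4 = -1026.8
Secondary income: -190.7 + 252.6 + 223.3 = 285.2
Current account = (-3633.1) + 1082.5 + (-1026.8) + 285.2 = -3292.2
(Excluded from the current account — financial account: inward foreign direct investment in the manufacturing sector 1753.9, increase in resident deposits held at foreign banks 454.2; capital account: capital transfers received from emigrants 135.2, sale of embassy land to a foreign government 121.2.)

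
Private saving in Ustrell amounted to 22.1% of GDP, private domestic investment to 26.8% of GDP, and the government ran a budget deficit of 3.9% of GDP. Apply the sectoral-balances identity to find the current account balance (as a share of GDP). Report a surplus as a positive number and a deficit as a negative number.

-8.6

By the sectoral-balances identity, CA = (S_private - I) + (T - G).
Private balance = 22.1 - 26.8 = -4.7
Government balance (T - G) = -3.9
CA = -4.7 + (-3.9) = -8.6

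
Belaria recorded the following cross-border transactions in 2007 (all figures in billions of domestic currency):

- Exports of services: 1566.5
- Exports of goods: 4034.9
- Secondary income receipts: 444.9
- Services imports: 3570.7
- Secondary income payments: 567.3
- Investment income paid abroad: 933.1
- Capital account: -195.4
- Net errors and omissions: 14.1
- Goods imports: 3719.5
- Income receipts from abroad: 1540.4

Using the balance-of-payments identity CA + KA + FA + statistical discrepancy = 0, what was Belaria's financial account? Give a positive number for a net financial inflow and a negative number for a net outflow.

Goods balance = 4034.9 - 3719.5 = 315.4
Services balance = 1566.5 - 3570.7 = -2004.2
Trade balance (goods + services) = 315.4 + (-2004.2) = -1688.8
Net primary income = 1540.4 - 933.1 = 607.3
Net secondary income = 444.9 - 567.3 = -122.4
Current account = -1688.8 + 607.3 + (-122.4) = -1203.9
Financial account = -(-1203.9 + (-195.4) + 14.1) = 1385.2

1385.2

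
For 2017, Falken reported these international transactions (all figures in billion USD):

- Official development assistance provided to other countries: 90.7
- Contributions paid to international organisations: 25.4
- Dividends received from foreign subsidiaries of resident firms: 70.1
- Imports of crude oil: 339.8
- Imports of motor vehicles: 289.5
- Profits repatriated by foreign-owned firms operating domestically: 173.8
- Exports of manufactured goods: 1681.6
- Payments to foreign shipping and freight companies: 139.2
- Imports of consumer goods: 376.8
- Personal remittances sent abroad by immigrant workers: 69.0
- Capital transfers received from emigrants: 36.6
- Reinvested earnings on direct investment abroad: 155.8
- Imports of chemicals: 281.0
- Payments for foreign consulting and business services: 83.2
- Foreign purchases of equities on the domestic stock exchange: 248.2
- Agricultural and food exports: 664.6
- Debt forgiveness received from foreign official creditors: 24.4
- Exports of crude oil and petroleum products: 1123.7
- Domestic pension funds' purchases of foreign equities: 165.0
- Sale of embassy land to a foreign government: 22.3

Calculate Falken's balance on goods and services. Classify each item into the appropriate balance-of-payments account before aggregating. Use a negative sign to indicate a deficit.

1960.4

Goods: -281.0 - 339.8 - 376.8 + 1681.6 - 289.5 + 1123.7 + 664.6 = 2182.8
Services: -83.2 - 139.2 = -222.4
Trade balance = 2182.8 + (-222.4) = 1960.4
(Excluded from the trade balance — secondary income: official development assistance provided to other countries 90.7, contributions paid to international organisations 25.4, personal remittances sent abroad by immigrant workers 69.0; primary income: dividends received from foreign subsidiaries of resident firms 70.1, profits repatriated by foreign-owned firms operating domestically 173.8, reinvested earnings on direct investment abroad 155.8; capital account: capital transfers received from emigrants 36.6, debt forgiveness received from foreign official creditors 24.4, sale of embassy land to a foreign government 22.3; financial account: foreign purchases of equities on the domestic stock exchange 248.2, domestic pension funds' purchases of foreign equities 165.0.)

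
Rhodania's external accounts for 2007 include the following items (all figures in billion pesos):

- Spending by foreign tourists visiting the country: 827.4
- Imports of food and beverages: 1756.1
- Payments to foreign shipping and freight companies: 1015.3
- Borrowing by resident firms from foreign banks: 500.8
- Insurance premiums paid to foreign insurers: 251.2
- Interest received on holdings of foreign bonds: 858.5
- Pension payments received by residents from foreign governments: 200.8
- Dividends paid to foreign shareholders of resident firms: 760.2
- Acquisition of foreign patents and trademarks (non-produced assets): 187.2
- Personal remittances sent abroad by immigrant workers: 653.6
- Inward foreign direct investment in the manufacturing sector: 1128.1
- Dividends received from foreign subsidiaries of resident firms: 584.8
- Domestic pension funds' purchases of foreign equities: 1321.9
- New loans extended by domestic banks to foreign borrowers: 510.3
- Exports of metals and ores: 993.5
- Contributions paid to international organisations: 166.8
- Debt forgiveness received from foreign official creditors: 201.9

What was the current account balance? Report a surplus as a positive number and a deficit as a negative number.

-1138.2

Goods: -1756.1 + 993.5 = -762.6
Services: -1015.3 - 251.2 + 827.4 = -439.1
Primary income: -760.2 + 584.8 + 858.5 = 683.1
Secondary income: -653.6 - 166.8 + 200.8 = -619.6
Current account = (-762.6) + (-439.1) + 683.1 + (-619.6) = -1138.2
(Excluded from the current account — financial account: borrowing by resident firms from foreign banks 500.8, inward foreign direct investment in the manufacturing sector 1128.1, domestic pension funds' purchases of foreign equities 1321.9, new loans extended by domestic banks to foreign borrowers 510.3; capital account: acquisition of foreign patents and trademarks (non-produced assets) 187.2, debt forgiveness received from foreign official creditors 201.9.)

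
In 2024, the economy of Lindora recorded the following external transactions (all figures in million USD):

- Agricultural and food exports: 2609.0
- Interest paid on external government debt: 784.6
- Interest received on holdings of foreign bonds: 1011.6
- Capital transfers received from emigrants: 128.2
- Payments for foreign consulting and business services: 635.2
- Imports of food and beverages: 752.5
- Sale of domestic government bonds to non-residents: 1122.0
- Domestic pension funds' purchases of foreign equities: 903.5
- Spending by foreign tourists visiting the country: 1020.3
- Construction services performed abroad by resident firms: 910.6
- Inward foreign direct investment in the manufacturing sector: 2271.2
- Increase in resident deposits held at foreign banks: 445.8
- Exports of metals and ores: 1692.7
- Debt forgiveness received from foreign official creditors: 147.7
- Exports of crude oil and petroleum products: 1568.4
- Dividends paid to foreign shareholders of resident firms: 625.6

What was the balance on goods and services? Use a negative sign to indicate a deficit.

6413.3

Goods: -752.5 + 1692.7 + 2609.0 + 1568.4 = 5117.6
Services: 1020.3 + 910.6 - 635.2 = 1295.7
Trade balance = 5117.6 + 1295.7 = 6413.3
(Excluded from the trade balance — primary income: interest paid on external government debt 784.6, interest received on holdings of foreign bonds 1011.6, dividends paid to foreign shareholders of resident firms 625.6; capital account: capital transfers received from emigrants 128.2, debt forgiveness received from foreign official creditors 147.7; financial account: sale of domestic government bonds to non-residents 1122.0, domestic pension funds' purchases of foreign equities 903.5, inward foreign direct investment in the manufacturing sector 2271.2, increase in resident deposits held at foreign banks 445.8.)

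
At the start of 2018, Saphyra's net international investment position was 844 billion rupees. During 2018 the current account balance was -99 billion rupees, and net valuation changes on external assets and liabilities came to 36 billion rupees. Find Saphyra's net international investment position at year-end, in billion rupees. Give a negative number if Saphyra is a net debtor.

Change in NIIP = current account + net valuation change = -99 + 36 = -63
End-of-year NIIP = 844 + (-63) = 781

781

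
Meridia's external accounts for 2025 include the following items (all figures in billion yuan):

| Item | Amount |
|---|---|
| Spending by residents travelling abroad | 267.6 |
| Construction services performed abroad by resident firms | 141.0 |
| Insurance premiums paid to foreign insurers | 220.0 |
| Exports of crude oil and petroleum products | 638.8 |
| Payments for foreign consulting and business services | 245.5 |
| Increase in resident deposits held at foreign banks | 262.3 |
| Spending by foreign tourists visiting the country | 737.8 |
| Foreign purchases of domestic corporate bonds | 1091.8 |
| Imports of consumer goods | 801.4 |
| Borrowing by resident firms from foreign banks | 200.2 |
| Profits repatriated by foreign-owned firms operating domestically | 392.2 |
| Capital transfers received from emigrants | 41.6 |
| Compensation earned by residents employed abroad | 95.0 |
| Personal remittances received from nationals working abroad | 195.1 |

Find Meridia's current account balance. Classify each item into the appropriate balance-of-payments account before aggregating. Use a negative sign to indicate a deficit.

-119.0

Goods: -801.4 + 638.8 = -162.6
Services: -220.0 - 245.5 - 267.6 + 737.8 + 141.0 = 145.7
Primary income: -392.2 + 95.0 = -297.2
Secondary income: 195.1
Current account = (-162.6) + 145.7 + (-297.2) + 195.1 = -119.0
(Excluded from the current account — financial account: increase in resident deposits held at foreign banks 262.3, foreign purchases of domestic corporate bonds 1091.8, borrowing by resident firms from foreign banks 200.2; capital account: capital transfers received from emigrants 41.6.)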